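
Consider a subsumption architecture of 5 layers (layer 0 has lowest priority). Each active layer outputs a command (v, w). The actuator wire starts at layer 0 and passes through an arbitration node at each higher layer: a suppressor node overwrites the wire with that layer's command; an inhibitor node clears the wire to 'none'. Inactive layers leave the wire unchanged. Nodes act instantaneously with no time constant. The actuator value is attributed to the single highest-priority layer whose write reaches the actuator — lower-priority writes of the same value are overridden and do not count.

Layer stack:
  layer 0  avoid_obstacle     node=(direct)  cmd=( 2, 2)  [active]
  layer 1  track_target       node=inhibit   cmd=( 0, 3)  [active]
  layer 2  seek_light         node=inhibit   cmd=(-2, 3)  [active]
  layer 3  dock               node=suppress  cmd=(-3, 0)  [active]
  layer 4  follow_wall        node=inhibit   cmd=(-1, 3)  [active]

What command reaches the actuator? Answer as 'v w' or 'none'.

none

[0] avoid_obstacle on; wire := (2, 2)
[1] track_target on (inhibit); wire := none
[2] seek_light on (inhibit); wire := none
[3] dock on (suppress); wire := (-3, 0)
[4] follow_wall on (inhibit); wire := none
output none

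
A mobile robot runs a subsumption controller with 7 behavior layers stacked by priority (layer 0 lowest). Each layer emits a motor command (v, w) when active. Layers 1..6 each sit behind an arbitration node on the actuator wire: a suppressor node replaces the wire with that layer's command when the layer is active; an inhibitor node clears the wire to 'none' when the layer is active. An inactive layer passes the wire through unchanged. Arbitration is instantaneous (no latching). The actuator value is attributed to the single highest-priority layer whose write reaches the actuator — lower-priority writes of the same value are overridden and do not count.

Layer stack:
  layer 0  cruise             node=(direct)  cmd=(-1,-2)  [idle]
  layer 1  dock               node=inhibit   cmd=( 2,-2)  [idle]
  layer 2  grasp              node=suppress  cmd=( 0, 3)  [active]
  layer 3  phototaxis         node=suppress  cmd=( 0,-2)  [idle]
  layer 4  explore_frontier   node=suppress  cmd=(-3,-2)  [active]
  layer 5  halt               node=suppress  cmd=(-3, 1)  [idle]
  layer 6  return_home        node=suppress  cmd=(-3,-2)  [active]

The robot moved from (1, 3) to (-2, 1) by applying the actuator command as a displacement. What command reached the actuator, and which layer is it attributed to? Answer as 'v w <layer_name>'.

-3 -2 return_home

displacement = (-2, 1) − (1, 3) = (-3, -2)
layer 0 (cruise) idle — none
layer 1 (dock) idle — unchanged: none
layer 2 (grasp) active — suppresses: (0, 3)
layer 3 (phototaxis) idle — unchanged: (0, 3)
layer 4 (explore_frontier) active — suppresses: (-3, -2)
layer 5 (halt) idle — unchanged: (-3, -2)
layer 6 (return_home) active — suppresses: (-3, -2)
→ actuator (-3, -2) — from layer 6 (return_home)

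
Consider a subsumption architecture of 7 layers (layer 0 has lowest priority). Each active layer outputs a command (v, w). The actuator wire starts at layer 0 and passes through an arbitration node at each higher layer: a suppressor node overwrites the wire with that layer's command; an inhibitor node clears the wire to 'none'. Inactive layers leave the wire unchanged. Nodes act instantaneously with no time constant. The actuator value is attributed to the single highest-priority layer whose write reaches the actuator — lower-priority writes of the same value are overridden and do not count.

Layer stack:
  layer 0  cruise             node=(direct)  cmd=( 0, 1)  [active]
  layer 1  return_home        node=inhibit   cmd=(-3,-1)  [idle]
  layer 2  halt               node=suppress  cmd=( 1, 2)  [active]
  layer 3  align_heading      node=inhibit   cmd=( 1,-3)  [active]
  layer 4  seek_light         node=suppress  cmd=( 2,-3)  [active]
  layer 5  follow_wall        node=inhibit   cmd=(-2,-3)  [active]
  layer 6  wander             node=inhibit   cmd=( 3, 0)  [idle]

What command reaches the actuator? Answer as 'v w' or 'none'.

L0 cruise: active, feeds wire = (0, 1)
L1 return_home: idle → wire stays (0, 1)
L2 halt: active, suppressor → wire = (1, 2)
L3 align_heading: active, inhibitor → wire = none
L4 seek_light: active, suppressor → wire = (2, -3)
L5 follow_wall: active, inhibitor → wire = none
L6 wander: idle → wire stays none
actuator = none

none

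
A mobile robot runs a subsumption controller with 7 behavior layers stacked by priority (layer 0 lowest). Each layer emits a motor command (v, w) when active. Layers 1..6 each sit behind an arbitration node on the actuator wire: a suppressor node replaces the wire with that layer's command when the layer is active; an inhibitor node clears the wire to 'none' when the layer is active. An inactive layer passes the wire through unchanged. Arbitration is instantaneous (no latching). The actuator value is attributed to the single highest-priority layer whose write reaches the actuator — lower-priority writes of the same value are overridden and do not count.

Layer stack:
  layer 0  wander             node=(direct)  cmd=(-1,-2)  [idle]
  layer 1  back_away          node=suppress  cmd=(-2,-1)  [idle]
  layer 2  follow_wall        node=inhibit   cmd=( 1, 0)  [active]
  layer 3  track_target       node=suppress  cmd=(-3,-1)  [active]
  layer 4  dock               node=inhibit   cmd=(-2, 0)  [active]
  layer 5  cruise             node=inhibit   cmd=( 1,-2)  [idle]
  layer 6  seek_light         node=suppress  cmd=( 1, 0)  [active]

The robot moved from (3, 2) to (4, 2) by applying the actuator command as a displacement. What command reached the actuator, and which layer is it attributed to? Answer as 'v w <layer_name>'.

displacement = (4, 2) − (3, 2) = (1, 0)
L0 wander: idle → wire = none
L1 back_away: idle → wire stays none
L2 follow_wall: active, inhibitor → wire = none
L3 track_target: active, suppressor → wire = (-3, -1)
L4 dock: active, inhibitor → wire = none
L5 cruise: idle → wire stays none
L6 seek_light: active, suppressor → wire = (1, 0)
actuator = (1, 0) — from layer 6 (seek_light)

1 0 seek_light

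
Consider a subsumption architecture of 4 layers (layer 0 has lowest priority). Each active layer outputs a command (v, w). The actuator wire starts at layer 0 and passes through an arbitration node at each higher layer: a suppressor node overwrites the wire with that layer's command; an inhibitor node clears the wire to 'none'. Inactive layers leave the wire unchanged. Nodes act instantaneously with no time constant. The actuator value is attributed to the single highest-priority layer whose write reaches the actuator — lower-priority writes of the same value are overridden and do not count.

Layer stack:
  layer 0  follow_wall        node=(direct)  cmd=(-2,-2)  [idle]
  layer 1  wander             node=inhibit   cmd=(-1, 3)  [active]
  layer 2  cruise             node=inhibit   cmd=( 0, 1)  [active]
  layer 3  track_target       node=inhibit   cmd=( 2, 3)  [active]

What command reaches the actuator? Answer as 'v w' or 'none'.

none

layer 0 (follow_wall) idle — none
layer 1 (wander) active — inhibits: none
layer 2 (cruise) active — inhibits: none
layer 3 (track_target) active — inhibits: none
→ actuator none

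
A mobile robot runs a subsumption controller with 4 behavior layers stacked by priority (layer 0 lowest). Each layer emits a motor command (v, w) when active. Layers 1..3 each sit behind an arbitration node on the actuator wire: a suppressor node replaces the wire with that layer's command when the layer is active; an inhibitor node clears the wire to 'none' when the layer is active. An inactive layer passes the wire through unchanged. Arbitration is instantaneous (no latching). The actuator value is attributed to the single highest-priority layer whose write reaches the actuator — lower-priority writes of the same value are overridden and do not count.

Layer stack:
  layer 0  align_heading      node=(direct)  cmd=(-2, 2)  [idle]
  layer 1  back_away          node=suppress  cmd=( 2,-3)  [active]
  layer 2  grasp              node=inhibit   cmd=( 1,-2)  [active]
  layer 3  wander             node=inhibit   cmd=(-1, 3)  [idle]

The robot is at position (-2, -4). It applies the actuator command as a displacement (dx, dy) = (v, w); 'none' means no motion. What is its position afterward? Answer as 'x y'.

-2 -4

[0] align_heading off; wire := none
[1] back_away on (suppress); wire := (2, -3)
[2] grasp on (inhibit); wire := none
[3] wander off; pass none
output none
position: (-2, -4) + none = (-2, -4)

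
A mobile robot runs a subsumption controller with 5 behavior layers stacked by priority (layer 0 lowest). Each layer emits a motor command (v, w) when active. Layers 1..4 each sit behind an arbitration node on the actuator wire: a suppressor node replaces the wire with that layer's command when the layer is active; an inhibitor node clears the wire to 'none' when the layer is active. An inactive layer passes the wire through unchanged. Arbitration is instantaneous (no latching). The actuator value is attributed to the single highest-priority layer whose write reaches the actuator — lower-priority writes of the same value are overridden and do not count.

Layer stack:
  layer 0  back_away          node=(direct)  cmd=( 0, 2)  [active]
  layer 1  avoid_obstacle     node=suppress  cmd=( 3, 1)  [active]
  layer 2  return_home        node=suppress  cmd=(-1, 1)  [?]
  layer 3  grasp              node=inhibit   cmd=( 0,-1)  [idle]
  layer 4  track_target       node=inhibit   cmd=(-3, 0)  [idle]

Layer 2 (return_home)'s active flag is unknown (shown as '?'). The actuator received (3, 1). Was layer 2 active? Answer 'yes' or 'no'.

If layer 2 is active=yes:
  actuator would be (-1, 1)
If layer 2 is active=no:
  actuator would be (3, 1)
Observed (3, 1), so layer 2 was idle.

no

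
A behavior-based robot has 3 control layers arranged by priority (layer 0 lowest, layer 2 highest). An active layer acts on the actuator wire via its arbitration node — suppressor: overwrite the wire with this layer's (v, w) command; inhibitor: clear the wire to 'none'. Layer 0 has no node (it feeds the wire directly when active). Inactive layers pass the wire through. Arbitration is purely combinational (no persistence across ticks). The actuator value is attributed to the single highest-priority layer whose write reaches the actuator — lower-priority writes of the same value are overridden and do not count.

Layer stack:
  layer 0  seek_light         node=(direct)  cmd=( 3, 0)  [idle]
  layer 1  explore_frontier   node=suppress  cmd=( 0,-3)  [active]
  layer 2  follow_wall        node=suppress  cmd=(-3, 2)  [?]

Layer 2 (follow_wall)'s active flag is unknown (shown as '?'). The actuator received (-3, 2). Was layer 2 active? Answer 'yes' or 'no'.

If layer 2 is active=yes:
  actuator would be (-3, 2)
If layer 2 is active=no:
  actuator would be (0, -3)
Observed (-3, 2), so layer 2 was active.

yes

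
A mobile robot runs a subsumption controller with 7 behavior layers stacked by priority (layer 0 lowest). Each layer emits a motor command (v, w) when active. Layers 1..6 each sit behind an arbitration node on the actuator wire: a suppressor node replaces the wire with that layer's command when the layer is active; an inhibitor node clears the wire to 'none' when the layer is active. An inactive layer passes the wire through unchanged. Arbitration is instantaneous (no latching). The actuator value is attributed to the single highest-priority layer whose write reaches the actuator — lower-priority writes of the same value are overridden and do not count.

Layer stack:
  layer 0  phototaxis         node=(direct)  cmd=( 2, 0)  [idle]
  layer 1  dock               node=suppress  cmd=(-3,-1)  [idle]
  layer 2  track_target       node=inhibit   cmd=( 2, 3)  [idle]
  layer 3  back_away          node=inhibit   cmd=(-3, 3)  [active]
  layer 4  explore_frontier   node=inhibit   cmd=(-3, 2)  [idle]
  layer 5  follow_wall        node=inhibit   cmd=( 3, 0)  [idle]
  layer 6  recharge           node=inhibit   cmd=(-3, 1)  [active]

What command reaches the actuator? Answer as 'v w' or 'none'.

L0 phototaxis: idle → wire = none
L1 dock: idle → wire stays none
L2 track_target: idle → wire stays none
L3 back_away: active, inhibitor → wire = none
L4 explore_frontier: idle → wire stays none
L5 follow_wall: idle → wire stays none
L6 recharge: active, inhibitor → wire = none
actuator = none

none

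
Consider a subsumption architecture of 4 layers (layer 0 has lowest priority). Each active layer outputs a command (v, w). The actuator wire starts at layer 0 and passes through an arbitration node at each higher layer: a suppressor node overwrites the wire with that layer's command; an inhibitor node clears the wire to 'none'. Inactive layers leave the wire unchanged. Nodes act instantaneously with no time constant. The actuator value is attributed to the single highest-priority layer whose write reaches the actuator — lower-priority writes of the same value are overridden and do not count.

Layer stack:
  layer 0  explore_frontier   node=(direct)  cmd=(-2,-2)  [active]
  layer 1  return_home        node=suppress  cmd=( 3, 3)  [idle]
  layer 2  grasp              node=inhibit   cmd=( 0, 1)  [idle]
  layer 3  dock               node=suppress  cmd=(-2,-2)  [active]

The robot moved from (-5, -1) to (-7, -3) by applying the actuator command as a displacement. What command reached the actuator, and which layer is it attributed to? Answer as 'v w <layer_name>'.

displacement = (-7, -3) − (-5, -1) = (-2, -2)
layer 0 (explore_frontier) active — direct: (-2, -2)
layer 1 (return_home) idle — unchanged: (-2, -2)
layer 2 (grasp) idle — unchanged: (-2, -2)
layer 3 (dock) active — suppresses: (-2, -2)
→ actuator (-2, -2) — from layer 3 (dock)

-2 -2 dock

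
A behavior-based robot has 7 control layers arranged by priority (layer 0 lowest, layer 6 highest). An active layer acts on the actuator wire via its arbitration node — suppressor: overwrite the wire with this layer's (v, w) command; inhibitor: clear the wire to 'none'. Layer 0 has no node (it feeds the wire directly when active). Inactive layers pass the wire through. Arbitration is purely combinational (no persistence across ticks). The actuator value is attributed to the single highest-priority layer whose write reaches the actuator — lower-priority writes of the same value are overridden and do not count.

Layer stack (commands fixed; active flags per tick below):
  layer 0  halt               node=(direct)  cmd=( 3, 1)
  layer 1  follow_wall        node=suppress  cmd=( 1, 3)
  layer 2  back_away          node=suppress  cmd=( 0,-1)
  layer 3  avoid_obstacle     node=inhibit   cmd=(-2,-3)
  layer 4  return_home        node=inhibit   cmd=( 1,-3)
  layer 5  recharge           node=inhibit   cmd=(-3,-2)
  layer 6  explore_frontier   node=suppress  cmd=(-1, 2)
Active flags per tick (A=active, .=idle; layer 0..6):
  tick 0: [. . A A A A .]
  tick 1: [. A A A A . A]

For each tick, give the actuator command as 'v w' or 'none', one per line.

tick 0:
  layer 0 (halt) idle — none
  layer 1 (follow_wall) idle — unchanged: none
  layer 2 (back_away) active — suppresses: (0, -1)
  layer 3 (avoid_obstacle) active — inhibits: none
  layer 4 (return_home) active — inhibits: none
  layer 5 (recharge) active — inhibits: none
  layer 6 (explore_frontier) idle — unchanged: none
  → actuator none
tick 1:
  layer 0 (halt) idle — none
  layer 1 (follow_wall) active — suppresses: (1, 3)
  layer 2 (back_away) active — suppresses: (0, -1)
  layer 3 (avoid_obstacle) active — inhibits: none
  layer 4 (return_home) active — inhibits: none
  layer 5 (recharge) idle — unchanged: none
  layer 6 (explore_frontier) active — suppresses: (-1, 2)
  → actuator (-1, 2)

none
-1 2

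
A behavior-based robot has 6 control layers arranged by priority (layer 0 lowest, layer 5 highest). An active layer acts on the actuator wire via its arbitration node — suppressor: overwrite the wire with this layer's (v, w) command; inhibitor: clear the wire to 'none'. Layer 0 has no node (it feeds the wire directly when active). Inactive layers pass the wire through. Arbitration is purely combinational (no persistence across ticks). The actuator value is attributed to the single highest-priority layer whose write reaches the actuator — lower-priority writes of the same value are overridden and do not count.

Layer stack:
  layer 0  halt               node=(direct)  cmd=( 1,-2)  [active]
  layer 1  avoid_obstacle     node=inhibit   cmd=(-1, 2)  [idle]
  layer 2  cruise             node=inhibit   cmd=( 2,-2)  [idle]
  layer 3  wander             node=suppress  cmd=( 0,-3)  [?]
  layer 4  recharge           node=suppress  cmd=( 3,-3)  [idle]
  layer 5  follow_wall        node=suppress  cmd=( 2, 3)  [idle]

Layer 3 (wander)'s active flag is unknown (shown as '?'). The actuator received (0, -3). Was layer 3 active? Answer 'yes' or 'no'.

yes

If layer 3 is active=yes:
  actuator would be (0, -3)
If layer 3 is active=no:
  actuator would be (1, -2)
Observed (0, -3), so layer 3 was active.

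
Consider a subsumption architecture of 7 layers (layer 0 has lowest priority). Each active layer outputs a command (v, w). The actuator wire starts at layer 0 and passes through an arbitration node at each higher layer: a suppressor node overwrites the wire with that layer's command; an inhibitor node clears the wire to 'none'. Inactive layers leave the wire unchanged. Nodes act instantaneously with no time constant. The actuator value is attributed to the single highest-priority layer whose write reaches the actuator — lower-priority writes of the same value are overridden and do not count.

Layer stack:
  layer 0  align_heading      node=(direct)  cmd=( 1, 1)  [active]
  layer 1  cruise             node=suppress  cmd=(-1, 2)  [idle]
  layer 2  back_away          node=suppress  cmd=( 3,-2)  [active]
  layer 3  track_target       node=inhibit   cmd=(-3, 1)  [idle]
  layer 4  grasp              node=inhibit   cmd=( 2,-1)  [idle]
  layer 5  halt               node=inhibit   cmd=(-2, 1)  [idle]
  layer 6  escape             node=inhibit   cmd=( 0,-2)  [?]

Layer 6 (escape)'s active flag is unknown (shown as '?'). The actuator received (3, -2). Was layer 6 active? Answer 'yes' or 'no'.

If layer 6 is active=yes:
  actuator would be none
If layer 6 is active=no:
  actuator would be (3, -2)
Observed (3, -2), so layer 6 was idle.

no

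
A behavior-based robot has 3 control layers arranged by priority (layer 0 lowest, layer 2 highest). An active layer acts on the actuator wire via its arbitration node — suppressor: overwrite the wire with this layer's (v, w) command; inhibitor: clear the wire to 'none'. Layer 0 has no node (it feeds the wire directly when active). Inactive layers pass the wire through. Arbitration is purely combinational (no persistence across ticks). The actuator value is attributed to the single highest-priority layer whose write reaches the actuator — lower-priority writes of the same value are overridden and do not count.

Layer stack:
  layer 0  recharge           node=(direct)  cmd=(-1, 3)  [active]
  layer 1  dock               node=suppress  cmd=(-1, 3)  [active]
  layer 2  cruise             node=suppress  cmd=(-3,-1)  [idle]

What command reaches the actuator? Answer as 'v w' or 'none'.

-1 3

[0] recharge on; wire := (-1, 3)
[1] dock on (suppress); wire := (-1, 3)
[2] cruise off; pass (-1, 3)
output (-1, 3)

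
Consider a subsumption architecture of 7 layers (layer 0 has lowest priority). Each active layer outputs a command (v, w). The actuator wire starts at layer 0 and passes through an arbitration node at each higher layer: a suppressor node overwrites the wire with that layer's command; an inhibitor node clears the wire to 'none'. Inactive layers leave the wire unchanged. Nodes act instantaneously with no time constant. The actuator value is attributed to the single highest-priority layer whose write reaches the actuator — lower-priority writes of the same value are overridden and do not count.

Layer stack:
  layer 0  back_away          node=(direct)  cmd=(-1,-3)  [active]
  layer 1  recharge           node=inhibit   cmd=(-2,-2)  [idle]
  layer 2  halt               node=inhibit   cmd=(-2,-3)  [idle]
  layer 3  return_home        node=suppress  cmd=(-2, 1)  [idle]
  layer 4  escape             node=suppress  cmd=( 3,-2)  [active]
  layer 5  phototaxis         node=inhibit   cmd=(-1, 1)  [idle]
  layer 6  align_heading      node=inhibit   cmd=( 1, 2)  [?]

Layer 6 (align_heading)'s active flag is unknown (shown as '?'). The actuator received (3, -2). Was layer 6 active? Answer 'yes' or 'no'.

If layer 6 is active=yes:
  actuator would be none
If layer 6 is active=no:
  actuator would be (3, -2)
Observed (3, -2), so layer 6 was idle.

no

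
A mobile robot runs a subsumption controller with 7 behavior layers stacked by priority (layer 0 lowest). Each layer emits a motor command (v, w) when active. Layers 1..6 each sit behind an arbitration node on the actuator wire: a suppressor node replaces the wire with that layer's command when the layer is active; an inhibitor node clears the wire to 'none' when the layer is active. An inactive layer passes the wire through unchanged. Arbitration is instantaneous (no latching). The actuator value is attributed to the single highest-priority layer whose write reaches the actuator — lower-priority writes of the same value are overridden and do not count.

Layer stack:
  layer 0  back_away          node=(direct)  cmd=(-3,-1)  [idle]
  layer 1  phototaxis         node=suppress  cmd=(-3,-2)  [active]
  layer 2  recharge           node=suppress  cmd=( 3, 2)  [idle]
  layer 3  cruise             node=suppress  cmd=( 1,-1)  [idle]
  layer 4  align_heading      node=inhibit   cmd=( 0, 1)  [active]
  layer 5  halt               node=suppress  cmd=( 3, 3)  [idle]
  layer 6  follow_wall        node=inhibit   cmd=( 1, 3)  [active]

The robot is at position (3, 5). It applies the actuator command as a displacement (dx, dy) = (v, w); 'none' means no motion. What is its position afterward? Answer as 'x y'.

[0] back_away off; wire := none
[1] phototaxis on (suppress); wire := (-3, -2)
[2] recharge off; pass (-3, -2)
[3] cruise off; pass (-3, -2)
[4] align_heading on (inhibit); wire := none
[5] halt off; pass none
[6] follow_wall on (inhibit); wire := none
output none
position: (3, 5) + none = (3, 5)

3 5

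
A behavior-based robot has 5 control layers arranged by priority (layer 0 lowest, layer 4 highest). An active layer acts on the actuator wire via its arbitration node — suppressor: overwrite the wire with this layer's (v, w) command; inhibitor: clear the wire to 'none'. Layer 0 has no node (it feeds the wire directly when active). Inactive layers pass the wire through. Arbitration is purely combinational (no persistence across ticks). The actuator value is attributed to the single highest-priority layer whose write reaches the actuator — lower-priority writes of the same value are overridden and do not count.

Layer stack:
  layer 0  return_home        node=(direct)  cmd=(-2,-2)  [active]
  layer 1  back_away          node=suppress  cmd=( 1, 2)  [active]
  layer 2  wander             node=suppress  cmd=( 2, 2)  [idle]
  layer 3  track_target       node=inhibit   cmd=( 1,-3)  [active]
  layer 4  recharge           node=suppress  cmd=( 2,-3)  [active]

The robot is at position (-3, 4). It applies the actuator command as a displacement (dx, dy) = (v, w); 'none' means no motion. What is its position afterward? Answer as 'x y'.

layer 0 (return_home) active — direct: (-2, -2)
layer 1 (back_away) active — suppresses: (1, 2)
layer 2 (wander) idle — unchanged: (1, 2)
layer 3 (track_target) active — inhibits: none
layer 4 (recharge) active — suppresses: (2, -3)
→ actuator (2, -3)
position: (-3, 4) + (2, -3) = (-1, 1)

-1 1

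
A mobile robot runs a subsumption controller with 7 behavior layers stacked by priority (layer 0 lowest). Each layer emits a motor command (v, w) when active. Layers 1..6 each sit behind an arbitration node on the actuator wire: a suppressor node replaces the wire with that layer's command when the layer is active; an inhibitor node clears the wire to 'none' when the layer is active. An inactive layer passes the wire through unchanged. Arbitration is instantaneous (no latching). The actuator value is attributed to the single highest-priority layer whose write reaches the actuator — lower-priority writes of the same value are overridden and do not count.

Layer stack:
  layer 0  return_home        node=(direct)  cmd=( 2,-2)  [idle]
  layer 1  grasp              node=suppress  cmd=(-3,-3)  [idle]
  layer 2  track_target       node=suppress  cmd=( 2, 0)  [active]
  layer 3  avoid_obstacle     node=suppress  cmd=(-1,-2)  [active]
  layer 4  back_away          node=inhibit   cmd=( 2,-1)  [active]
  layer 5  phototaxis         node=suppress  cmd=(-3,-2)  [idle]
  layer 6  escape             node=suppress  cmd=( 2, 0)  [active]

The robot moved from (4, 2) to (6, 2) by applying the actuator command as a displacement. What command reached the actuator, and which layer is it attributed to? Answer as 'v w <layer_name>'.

displacement = (6, 2) − (4, 2) = (2, 0)
L0 return_home: idle → wire = none
L1 grasp: idle → wire stays none
L2 track_target: active, suppressor → wire = (2, 0)
L3 avoid_obstacle: active, suppressor → wire = (-1, -2)
L4 back_away: active, inhibitor → wire = none
L5 phototaxis: idle → wire stays none
L6 escape: active, suppressor → wire = (2, 0)
actuator = (2, 0) — from layer 6 (escape)

2 0 escape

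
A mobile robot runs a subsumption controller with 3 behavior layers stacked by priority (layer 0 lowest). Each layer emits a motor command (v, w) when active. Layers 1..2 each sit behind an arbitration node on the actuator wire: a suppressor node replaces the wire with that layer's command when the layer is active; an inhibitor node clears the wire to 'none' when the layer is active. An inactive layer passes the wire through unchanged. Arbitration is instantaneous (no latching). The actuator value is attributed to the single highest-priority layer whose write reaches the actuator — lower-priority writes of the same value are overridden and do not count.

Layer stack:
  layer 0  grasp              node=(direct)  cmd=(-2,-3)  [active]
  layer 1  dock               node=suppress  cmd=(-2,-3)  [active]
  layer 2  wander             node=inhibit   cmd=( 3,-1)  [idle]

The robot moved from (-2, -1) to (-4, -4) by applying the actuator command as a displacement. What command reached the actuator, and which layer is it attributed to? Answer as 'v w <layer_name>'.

-2 -3 dock

displacement = (-4, -4) − (-2, -1) = (-2, -3)
layer 0 (grasp) active — direct: (-2, -3)
layer 1 (dock) active — suppresses: (-2, -3)
layer 2 (wander) idle — unchanged: (-2, -3)
→ actuator (-2, -3) — from layer 1 (dock)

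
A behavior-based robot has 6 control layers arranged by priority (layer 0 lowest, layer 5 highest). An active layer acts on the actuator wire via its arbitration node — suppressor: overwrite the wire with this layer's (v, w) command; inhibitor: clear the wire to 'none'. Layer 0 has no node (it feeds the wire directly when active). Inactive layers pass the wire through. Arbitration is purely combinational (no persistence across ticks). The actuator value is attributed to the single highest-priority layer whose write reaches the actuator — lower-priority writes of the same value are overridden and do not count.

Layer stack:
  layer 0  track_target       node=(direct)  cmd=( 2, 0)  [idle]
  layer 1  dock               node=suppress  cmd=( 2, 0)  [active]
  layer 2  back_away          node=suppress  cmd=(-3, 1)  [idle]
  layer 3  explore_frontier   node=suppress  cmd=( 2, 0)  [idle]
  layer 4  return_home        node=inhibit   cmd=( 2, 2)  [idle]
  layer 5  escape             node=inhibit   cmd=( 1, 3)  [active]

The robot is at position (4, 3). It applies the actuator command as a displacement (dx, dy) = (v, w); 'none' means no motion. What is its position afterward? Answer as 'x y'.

4 3

layer 0 (track_target) idle — none
layer 1 (dock) active — suppresses: (2, 0)
layer 2 (back_away) idle — unchanged: (2, 0)
layer 3 (explore_frontier) idle — unchanged: (2, 0)
layer 4 (return_home) idle — unchanged: (2, 0)
layer 5 (escape) active — inhibits: none
→ actuator none
position: (4, 3) + none = (4, 3)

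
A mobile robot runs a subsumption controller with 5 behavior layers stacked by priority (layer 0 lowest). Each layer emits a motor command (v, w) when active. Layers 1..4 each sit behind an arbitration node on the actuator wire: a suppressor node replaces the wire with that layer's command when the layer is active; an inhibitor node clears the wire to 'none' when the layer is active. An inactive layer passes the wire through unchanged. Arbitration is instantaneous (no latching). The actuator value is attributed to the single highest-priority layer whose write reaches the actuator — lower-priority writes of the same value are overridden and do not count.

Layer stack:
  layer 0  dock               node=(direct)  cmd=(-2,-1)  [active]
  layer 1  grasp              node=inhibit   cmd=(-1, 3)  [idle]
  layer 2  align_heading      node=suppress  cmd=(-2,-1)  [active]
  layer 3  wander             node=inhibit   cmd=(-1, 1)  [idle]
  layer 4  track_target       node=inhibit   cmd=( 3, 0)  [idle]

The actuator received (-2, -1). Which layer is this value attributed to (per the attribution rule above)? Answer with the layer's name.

align_heading

layer 0 (dock) active — direct: (-2, -1)
layer 1 (grasp) idle — unchanged: (-2, -1)
layer 2 (align_heading) active — suppresses: (-2, -1)
layer 3 (wander) idle — unchanged: (-2, -1)
layer 4 (track_target) idle — unchanged: (-2, -1)
→ actuator (-2, -1)
last writer: layer 2 = align_heading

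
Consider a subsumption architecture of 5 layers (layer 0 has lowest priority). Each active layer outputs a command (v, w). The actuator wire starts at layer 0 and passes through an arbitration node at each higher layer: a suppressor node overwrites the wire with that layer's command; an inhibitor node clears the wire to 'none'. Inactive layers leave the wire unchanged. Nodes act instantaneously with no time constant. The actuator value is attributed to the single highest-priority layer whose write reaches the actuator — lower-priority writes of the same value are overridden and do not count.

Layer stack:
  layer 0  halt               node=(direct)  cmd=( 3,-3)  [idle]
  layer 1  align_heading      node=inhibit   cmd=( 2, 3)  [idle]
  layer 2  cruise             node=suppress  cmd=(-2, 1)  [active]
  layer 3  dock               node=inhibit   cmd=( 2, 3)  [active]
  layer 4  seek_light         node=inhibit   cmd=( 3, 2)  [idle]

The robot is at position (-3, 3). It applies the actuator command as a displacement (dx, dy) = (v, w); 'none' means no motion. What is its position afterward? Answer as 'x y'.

-3 3

L0 halt: idle → wire = none
L1 align_heading: idle → wire stays none
L2 cruise: active, suppressor → wire = (-2, 1)
L3 dock: active, inhibitor → wire = none
L4 seek_light: idle → wire stays none
actuator = none
position: (-3, 3) + none = (-3, 3)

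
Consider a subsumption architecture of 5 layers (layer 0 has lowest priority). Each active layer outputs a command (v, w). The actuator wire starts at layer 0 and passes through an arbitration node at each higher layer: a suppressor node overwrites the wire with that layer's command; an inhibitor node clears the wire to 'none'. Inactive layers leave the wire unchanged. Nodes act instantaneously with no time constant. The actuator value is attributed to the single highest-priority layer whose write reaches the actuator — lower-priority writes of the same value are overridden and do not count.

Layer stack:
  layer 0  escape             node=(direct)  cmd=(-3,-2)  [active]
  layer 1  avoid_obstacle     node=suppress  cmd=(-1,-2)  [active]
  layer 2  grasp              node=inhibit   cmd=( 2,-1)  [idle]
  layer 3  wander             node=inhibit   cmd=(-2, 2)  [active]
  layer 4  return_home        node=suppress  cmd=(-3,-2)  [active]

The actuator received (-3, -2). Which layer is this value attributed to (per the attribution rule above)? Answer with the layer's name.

[0] escape on; wire := (-3, -2)
[1] avoid_obstacle on (suppress); wire := (-1, -2)
[2] grasp off; pass (-1, -2)
[3] wander on (inhibit); wire := none
[4] return_home on (suppress); wire := (-3, -2)
output (-3, -2)
last writer: layer 4 = return_home

return_home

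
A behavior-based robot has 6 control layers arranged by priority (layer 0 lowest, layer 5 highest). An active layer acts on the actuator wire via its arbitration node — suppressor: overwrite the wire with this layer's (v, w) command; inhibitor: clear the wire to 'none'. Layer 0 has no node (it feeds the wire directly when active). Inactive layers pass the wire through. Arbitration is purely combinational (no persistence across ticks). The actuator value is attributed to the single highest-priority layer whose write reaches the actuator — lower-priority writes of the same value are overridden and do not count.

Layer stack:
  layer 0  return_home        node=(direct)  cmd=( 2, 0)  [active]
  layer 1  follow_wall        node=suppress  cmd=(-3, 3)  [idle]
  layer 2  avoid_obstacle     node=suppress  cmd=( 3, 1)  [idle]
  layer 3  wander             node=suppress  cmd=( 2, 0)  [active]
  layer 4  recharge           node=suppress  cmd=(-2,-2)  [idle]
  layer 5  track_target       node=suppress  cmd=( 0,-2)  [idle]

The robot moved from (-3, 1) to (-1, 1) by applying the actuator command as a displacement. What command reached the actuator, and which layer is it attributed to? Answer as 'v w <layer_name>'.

displacement = (-1, 1) − (-3, 1) = (2, 0)
layer 0 (return_home) active — direct: (2, 0)
layer 1 (follow_wall) idle — unchanged: (2, 0)
layer 2 (avoid_obstacle) idle — unchanged: (2, 0)
layer 3 (wander) active — suppresses: (2, 0)
layer 4 (recharge) idle — unchanged: (2, 0)
layer 5 (track_target) idle — unchanged: (2, 0)
→ actuator (2, 0) — from layer 3 (wander)

2 0 wander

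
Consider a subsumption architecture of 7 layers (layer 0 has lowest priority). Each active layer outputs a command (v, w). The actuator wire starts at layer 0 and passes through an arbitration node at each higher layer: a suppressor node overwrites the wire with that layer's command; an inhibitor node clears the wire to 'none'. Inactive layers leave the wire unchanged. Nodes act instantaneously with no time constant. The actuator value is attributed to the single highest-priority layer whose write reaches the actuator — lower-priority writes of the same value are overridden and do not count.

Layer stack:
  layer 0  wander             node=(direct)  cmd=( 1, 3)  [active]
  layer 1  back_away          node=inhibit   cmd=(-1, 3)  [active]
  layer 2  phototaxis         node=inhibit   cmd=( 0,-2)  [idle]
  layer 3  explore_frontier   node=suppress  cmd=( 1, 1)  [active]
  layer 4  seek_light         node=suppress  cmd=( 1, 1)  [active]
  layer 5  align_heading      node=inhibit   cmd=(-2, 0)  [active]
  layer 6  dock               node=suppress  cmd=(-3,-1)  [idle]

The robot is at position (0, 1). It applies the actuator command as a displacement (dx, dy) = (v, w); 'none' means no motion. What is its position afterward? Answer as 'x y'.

0 1

layer 0 (wander) active — direct: (1, 3)
layer 1 (back_away) active — inhibits: none
layer 2 (phototaxis) idle — unchanged: none
layer 3 (explore_frontier) active — suppresses: (1, 1)
layer 4 (seek_light) active — suppresses: (1, 1)
layer 5 (align_heading) active — inhibits: none
layer 6 (dock) idle — unchanged: none
→ actuator none
position: (0, 1) + none = (0, 1)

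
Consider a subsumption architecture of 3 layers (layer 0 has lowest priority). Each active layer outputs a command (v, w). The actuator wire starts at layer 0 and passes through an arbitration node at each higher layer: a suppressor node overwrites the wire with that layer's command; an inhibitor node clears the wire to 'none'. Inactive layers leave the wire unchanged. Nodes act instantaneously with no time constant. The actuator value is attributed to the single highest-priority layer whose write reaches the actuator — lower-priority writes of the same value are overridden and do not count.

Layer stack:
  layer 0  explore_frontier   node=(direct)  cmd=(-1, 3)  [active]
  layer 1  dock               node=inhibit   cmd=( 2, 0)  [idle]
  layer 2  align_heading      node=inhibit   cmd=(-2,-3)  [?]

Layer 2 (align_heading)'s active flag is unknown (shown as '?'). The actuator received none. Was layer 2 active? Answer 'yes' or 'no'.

yes

If layer 2 is active=yes:
  actuator would be none
If layer 2 is active=no:
  actuator would be (-1, 3)
Observed none, so layer 2 was active.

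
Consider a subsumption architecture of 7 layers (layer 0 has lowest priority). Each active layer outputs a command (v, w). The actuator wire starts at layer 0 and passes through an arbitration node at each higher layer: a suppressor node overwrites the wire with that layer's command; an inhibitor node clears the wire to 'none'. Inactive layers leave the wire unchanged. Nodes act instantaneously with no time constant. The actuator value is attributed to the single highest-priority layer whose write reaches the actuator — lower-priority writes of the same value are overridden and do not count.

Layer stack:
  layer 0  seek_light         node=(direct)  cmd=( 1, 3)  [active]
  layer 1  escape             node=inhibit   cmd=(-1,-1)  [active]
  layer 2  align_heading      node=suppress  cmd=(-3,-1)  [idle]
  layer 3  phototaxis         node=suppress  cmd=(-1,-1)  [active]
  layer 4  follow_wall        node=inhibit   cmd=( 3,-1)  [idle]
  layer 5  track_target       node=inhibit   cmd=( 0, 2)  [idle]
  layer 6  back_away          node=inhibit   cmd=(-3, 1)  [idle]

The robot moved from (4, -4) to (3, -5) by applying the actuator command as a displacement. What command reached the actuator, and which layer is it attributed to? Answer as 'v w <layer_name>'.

-1 -1 phototaxis

displacement = (3, -5) − (4, -4) = (-1, -1)
L0 seek_light: active, feeds wire = (1, 3)
L1 escape: active, inhibitor → wire = none
L2 align_heading: idle → wire stays none
L3 phototaxis: active, suppressor → wire = (-1, -1)
L4 follow_wall: idle → wire stays (-1, -1)
L5 track_target: idle → wire stays (-1, -1)
L6 back_away: idle → wire stays (-1, -1)
actuator = (-1, -1) — from layer 3 (phototaxis)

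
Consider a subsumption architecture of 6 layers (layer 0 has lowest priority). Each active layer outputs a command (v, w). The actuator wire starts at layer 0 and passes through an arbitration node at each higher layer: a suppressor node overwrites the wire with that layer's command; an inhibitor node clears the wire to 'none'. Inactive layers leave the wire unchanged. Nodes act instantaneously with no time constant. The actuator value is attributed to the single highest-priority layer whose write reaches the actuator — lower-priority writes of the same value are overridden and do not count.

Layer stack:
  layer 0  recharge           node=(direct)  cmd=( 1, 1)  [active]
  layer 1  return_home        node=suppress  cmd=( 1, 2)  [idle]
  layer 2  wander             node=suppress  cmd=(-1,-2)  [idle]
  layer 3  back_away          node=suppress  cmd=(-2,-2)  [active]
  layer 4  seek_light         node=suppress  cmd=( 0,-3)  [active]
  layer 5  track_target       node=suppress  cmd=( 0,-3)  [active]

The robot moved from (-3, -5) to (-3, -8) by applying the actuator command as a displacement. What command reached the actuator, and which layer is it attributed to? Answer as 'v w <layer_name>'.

0 -3 track_target

displacement = (-3, -8) − (-3, -5) = (0, -3)
layer 0 (recharge) active — direct: (1, 1)
layer 1 (return_home) idle — unchanged: (1, 1)
layer 2 (wander) idle — unchanged: (1, 1)
layer 3 (back_away) active — suppresses: (-2, -2)
layer 4 (seek_light) active — suppresses: (0, -3)
layer 5 (track_target) active — suppresses: (0, -3)
→ actuator (0, -3) — from layer 5 (track_target)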